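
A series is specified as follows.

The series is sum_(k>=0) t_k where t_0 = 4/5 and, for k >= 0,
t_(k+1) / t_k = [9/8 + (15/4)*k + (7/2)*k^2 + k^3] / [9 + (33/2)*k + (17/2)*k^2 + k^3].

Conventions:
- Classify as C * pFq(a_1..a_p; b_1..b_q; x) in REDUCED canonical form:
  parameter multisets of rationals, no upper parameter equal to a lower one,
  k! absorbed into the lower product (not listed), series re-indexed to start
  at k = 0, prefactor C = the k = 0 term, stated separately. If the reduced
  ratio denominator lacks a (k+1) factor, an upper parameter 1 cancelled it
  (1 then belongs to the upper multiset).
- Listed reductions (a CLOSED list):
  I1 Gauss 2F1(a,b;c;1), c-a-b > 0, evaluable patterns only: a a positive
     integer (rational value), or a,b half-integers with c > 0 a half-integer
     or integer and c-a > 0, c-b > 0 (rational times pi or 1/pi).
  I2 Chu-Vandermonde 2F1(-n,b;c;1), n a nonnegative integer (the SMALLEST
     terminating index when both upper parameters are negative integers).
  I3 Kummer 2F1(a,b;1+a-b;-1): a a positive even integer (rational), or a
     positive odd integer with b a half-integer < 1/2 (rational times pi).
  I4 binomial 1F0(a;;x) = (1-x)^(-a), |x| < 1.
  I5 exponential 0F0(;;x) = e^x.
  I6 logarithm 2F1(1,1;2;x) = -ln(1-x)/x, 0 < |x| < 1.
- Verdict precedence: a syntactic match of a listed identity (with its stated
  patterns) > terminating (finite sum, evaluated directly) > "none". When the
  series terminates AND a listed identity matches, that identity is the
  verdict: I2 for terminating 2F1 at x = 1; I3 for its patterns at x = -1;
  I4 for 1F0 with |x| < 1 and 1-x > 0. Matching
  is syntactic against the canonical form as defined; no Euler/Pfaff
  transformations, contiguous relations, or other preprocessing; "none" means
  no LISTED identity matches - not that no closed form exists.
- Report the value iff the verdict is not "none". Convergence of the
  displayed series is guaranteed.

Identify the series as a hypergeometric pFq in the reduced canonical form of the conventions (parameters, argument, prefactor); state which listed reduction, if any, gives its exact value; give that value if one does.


Classification (C = 4/5): 2F1 with upper {1/2, 3/2}, lower {6}, argument x = 1. Verdict (x = 1): the half-integer Gauss pattern (I1) applies (x = 1; upper {1/2, 3/2} half-integers, c = 6 in the evaluable pattern). Sum: (32768/11025) / pi.

Key observation: with t_0 = 4/5, the expanded ratio factors over Q; C = 4/5, x = 1, roots give parameters.
Term ratio: r(k) = 1 * (k+1/2) (k+3/2) / [(k+6) (k+1)] - rational in k. x = 1; t_0 = 4/5; negate the roots.


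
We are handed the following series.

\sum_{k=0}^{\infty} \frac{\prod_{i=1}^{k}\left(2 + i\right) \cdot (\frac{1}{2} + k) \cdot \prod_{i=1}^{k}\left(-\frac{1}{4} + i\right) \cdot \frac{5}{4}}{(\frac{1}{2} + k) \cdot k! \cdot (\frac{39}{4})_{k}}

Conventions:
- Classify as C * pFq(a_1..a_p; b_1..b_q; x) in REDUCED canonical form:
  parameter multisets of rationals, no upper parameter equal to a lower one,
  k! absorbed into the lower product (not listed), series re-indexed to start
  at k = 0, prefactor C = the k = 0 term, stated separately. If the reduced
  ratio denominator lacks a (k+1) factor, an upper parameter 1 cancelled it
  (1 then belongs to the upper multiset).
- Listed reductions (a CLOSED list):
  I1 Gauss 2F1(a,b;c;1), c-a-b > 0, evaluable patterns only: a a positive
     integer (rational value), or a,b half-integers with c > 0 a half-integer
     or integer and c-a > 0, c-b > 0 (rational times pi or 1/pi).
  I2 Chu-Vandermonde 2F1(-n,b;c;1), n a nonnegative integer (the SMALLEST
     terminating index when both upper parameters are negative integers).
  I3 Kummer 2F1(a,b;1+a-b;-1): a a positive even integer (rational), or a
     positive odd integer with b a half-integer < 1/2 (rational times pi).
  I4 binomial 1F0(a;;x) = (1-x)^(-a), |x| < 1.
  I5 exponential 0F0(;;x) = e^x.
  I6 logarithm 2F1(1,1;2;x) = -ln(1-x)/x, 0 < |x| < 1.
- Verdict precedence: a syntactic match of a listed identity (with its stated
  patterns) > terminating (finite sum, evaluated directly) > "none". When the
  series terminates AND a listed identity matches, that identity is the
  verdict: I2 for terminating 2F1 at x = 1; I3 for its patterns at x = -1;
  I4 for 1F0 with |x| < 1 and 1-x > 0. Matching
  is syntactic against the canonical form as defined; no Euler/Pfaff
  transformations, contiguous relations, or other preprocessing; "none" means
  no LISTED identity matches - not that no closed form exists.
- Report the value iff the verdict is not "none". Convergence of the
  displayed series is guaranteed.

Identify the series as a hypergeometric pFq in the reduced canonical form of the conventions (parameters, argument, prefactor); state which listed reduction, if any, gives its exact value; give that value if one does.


Canonical form: C = \frac{5}{4} times 2F1 with upper {\frac{3}{4}, 3}, lower {\frac{39}{4}}, x = 1. Verdict: this is Gauss (I1, integer-parameter pattern) (x = 1: the Gamma ratio telescopes since c-a-b = 6 > 0 and a = 3 in Z>0). Sum: \frac{6975}{4096}.

First insight: t_0 being \frac{5}{4}, the running product (prefactor 5/4) telescopes to a rising factorial.
Consecutive-term ratio: r(k) = 1 * (k+\frac{3}{4}) (k+3) / [(k+\frac{39}{4}) (k+1)] - rational; roots negated = parameters, x = 1, C = \frac{5}{4}.


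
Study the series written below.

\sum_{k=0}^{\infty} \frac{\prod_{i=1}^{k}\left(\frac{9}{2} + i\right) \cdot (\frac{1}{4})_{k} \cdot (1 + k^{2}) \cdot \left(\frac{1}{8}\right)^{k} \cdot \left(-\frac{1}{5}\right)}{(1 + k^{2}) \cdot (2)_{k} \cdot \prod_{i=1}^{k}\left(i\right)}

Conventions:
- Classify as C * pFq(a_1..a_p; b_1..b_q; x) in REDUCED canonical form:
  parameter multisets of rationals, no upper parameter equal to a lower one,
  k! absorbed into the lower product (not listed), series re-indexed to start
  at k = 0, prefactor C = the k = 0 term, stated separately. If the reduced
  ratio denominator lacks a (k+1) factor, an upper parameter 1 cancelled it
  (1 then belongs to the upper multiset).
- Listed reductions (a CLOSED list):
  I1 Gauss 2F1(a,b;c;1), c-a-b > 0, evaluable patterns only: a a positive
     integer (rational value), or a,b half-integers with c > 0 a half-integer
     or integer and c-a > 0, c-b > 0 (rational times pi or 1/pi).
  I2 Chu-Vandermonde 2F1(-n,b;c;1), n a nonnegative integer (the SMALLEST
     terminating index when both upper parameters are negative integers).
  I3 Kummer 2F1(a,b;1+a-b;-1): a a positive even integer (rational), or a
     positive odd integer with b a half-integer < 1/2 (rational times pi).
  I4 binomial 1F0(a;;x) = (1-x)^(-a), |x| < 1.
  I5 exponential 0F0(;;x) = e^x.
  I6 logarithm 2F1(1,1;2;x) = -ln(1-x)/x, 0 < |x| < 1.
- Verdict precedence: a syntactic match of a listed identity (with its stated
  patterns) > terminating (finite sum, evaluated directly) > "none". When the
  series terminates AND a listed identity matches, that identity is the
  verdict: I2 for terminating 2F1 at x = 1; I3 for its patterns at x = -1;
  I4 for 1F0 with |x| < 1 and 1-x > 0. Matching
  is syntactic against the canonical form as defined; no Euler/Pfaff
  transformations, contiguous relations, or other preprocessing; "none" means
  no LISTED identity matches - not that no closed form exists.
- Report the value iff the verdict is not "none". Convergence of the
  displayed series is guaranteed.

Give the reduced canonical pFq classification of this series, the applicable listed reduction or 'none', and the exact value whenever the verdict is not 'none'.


The series (x = \frac{1}{8}) is 2F1: upper {\frac{1}{4}, \frac{11}{2}}, lower {2}, prefactor -\frac{1}{5}. Verdict: none. No listed pattern accepts 2F1(\frac{1}{4}, \frac{11}{2}; 2; \frac{1}{8}).

First insight: from the first term -\frac{1}{5}: the running product (prefactor -1/5) telescopes to a rising factorial.
Term ratio: r(k) = \frac{1}{8} * (k+\frac{1}{4}) (k+\frac{11}{2}) / [(k+2) (k+1)] - rational in k, leading ratio \frac{1}{8}; with t_0 = -\frac{1}{5}, classification follows.


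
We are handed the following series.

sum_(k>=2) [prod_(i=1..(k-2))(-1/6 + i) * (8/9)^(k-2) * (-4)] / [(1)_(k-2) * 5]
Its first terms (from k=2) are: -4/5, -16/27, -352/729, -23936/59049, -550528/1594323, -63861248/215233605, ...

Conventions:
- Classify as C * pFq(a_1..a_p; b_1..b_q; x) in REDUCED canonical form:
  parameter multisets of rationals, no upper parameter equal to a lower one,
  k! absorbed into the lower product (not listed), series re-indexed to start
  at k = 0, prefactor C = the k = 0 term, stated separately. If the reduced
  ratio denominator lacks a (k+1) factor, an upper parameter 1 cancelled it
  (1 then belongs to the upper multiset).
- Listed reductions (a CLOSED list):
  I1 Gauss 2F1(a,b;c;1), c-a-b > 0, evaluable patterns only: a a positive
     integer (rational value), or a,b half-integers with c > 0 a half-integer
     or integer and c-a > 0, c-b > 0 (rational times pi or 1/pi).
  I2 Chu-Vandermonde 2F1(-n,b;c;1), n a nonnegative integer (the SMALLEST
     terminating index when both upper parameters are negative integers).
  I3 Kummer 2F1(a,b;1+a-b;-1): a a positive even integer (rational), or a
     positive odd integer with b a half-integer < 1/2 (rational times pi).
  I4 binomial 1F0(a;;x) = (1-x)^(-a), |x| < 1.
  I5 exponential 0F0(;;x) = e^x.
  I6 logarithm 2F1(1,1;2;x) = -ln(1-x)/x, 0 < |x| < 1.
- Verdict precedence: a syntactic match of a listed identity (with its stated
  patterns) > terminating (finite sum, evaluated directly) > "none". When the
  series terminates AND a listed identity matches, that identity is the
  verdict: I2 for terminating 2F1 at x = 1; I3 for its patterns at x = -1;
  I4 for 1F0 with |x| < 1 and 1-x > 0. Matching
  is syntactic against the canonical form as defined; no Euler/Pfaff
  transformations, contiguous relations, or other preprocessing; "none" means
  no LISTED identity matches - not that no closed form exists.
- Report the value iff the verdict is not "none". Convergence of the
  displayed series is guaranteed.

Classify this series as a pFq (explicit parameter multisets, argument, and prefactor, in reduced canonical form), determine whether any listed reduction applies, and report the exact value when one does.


This is -4/5 * 1F0(5/6; -; 8/9) in reduced canonical form. Verdict at x = 8/9: the binomial series (I4) matches (the 1F0 binomial series: exponent -5/6, x = 8/9). Value: (-4/5) * (1/9)^(-5/6).

First insight: t_0 = -4/5 here, and the running product (prefactor -4/5) telescopes to a rising factorial.
Term ratio: r(k) = (8/9) * (k+5/6) / [(k+1)] - rational in k. x = (8/9); t_0 = -4/5; negate the roots.


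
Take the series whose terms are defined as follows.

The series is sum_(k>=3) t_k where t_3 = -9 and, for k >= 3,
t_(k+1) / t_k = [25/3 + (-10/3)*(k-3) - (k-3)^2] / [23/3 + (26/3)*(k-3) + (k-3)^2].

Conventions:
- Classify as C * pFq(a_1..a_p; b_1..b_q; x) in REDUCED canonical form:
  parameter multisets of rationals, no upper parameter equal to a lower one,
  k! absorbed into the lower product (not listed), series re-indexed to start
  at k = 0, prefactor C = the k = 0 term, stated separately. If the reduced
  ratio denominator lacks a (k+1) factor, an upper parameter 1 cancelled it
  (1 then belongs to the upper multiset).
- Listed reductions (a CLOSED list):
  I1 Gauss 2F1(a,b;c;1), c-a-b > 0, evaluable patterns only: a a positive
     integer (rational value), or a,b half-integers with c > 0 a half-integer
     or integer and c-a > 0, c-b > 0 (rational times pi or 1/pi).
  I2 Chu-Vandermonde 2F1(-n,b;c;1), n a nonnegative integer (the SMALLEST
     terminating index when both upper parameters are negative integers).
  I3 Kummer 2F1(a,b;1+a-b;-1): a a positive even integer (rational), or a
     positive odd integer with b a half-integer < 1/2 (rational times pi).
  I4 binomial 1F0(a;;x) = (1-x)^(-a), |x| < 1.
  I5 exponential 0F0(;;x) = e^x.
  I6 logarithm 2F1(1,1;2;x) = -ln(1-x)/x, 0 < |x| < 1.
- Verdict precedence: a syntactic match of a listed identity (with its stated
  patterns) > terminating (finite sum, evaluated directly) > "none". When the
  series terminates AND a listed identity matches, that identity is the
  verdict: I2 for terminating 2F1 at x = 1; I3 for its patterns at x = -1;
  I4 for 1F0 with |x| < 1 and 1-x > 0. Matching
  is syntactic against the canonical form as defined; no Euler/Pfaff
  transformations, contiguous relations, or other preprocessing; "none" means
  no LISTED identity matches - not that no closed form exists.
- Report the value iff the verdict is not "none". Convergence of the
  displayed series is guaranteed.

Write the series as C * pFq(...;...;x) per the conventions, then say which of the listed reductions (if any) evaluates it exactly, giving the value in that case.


Prefactor -9, argument -1: 2F1 with upper {-5/3, 5} over lower {23/3}. Verdict: none - this 2F1 at x = -1 matches no listed pattern, and upper {-5/3, 5} holds no stopper.

Structural cue: x = (-1) and the expanded ratio factors over Q; prefactor -9, roots give parameters.
Term ratio: r(k) = (-1) * (k-5/3) (k+5) / [(k+23/3) (k+1)] ; factor over Q: parameters, x = (-1), and C = -9.


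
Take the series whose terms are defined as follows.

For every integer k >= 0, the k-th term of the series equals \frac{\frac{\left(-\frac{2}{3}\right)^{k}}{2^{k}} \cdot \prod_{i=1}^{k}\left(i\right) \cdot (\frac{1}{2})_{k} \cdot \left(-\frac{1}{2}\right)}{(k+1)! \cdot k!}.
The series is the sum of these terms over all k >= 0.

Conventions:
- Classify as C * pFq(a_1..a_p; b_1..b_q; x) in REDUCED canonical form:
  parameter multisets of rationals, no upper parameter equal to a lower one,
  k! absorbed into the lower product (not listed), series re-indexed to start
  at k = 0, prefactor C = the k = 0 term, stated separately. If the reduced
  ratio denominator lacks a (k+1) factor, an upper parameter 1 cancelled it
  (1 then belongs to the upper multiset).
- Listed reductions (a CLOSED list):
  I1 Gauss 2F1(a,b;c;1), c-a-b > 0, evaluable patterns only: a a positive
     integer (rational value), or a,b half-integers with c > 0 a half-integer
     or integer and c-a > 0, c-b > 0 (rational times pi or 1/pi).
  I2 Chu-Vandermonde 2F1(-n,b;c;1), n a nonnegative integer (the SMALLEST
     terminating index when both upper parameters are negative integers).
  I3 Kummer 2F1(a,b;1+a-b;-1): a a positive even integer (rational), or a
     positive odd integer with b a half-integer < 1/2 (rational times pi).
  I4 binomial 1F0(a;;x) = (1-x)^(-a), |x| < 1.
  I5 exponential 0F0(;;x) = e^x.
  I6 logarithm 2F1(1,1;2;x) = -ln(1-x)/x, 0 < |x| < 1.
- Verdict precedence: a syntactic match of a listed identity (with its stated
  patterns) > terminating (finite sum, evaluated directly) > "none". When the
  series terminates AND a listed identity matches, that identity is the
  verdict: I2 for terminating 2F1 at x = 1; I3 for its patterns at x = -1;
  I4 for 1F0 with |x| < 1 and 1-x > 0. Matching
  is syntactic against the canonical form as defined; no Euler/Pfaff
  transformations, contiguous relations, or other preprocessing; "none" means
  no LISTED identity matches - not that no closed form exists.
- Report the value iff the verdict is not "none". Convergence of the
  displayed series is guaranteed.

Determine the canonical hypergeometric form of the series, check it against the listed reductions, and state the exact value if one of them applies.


At argument -\frac{1}{3}: a 2F1 with upper {\frac{1}{2}, 1}, lower {2}, scaled by C = -\frac{1}{2}. Verdict: none. Every listed pattern misses the 2F1 form at -\frac{1}{3}, upper {\frac{1}{2}, 1}.

The tell: t_0 being -\frac{1}{2}, the two k-th powers (C = -1/2) combine into one argument.
Ratio: r(k) = -\frac{1}{3} * (k+\frac{1}{2}) (k+1) / [(k+2) (k+1)] - rational in k, leading ratio -\frac{1}{3}; with t_0 = -\frac{1}{2}, classification follows.


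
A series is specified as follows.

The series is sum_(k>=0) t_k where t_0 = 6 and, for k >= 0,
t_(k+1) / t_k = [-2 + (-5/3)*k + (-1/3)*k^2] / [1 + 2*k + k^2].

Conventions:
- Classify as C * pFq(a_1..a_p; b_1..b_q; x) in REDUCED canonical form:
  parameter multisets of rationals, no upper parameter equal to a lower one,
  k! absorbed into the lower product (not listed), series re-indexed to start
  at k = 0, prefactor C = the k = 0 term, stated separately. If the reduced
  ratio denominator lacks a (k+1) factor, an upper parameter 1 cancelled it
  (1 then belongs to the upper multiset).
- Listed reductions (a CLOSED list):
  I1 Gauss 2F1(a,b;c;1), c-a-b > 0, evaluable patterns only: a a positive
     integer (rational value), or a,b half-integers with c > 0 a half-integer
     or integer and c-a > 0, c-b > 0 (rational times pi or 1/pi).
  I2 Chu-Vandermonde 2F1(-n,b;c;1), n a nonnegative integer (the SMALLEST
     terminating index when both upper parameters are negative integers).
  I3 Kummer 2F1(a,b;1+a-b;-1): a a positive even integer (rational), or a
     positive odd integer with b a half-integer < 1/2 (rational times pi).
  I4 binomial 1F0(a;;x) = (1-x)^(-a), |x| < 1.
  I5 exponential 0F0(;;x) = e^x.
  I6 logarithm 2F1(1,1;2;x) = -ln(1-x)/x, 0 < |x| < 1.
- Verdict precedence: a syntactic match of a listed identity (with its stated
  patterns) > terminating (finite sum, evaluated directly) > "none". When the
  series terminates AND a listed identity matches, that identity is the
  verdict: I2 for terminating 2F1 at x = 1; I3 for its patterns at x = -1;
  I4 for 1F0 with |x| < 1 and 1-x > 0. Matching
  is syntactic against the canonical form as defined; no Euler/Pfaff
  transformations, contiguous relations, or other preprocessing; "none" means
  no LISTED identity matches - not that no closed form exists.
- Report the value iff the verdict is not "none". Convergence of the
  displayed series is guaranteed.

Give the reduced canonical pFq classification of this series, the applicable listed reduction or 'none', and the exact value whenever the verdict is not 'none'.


Canonical form: C = 6 times 2F1 with upper {2, 3}, lower {1}, x = -1/3. Verdict: none - this 2F1 at x = -1/3 matches no listed pattern, and upper {2, 3} holds no stopper.

Key step: x = (-1/3) and factor the ratio over Q (C = 6, x = -1/3): negated roots = parameters.
Adjacent-term ratio: r(k) = (-1/3) * (k+2) (k+3) / [(k+1) (k+1)] - poly over poly, x = (-1/3) from leading terms; C = 6 at k = 0.


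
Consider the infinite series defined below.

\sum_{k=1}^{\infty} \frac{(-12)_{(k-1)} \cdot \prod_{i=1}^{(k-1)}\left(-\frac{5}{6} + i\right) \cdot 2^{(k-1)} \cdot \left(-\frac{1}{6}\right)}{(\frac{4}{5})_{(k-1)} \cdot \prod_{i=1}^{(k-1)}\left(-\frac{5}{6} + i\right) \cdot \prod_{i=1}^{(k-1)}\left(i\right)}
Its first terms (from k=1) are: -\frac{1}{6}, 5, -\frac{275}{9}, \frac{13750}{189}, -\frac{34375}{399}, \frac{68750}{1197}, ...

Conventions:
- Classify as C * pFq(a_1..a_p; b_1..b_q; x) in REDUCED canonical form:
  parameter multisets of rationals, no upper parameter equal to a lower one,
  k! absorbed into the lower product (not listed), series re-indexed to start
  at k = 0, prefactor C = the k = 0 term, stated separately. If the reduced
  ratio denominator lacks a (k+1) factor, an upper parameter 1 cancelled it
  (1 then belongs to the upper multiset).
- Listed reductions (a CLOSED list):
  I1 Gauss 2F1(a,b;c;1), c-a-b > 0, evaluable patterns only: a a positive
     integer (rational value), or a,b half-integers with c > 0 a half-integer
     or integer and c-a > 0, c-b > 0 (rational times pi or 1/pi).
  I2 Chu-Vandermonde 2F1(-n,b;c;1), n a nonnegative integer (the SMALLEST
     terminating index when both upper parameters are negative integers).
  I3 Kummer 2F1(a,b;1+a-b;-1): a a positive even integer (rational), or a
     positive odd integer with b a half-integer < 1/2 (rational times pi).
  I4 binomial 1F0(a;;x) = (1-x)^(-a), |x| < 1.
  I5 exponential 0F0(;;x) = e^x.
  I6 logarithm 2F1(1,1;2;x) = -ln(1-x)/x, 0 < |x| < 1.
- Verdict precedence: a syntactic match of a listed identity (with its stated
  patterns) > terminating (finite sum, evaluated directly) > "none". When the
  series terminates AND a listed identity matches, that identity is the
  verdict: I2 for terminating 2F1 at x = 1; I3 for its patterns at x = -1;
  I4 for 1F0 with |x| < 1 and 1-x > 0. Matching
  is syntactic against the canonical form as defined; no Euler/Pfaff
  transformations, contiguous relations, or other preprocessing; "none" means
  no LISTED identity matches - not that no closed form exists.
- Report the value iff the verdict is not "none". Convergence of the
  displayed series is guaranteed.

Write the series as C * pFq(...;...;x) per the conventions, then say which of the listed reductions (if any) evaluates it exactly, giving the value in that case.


First insight: x = 2 and the parameter 1/6 appears in both the upper and lower lists and cancels.
Ratio: r(k) = 2 * (k-12) / [(k+\frac{4}{5}) (k+1)] - rational in k, leading ratio 2; with t_0 = -\frac{1}{6}, classification follows.

x = 2 here; the reduced form reads 1F1, upper {-12}, lower {\frac{4}{5}}, C = -\frac{1}{6}. Verdict: terminating. (-12)_k vanishes past k = 12, leaving a 13-term sum, computed directly. Hence: \frac{66024474041081}{355699064354634}.


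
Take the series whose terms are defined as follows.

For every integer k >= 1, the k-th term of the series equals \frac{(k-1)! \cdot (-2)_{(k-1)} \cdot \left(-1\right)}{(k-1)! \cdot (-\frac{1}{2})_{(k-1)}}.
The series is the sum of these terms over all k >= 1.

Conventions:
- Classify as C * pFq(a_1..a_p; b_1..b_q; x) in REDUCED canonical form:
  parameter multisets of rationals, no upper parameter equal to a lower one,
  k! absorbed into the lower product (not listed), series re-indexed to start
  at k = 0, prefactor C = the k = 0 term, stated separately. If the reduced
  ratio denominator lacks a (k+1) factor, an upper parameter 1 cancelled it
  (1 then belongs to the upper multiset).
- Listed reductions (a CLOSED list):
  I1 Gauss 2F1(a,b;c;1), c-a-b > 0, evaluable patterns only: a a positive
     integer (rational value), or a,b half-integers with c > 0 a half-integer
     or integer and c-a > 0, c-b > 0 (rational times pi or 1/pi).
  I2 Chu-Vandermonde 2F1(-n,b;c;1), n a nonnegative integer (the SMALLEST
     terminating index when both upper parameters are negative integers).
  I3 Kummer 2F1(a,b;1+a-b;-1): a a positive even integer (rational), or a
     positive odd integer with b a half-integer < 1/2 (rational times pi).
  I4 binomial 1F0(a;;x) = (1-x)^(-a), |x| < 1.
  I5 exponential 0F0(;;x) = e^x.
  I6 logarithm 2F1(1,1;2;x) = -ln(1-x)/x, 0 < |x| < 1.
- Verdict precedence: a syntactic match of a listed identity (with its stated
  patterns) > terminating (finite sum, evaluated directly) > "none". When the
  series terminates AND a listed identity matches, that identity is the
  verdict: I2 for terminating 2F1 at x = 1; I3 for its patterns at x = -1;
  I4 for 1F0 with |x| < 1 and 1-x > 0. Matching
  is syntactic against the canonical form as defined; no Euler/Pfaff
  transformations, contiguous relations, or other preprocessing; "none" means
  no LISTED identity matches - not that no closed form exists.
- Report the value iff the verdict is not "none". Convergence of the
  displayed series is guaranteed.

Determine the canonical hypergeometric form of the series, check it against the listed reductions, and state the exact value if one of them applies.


Canonical form: C = -1 times 2F1 with upper {-2, 1}, lower {-\frac{1}{2}}, x = 1. Verdict: this is the Chu-Vandermonde identity I2 (terminating 2F1 at x = 1 with n = 2, b = 1, c = -\frac{1}{2}). Sum: 3.

Structural cue: t_0 = -1 here, and the factorial ratio (C = -1, x = 1) (k+a-1)!/(a-1)! is a rising factorial (a)_k.
Adjacent-term ratio: r(k) = 1 * (k-2) (k+1) / [(k-\frac{1}{2}) (k+1)] - rational; roots negated = parameters, x = 1, C = -1.


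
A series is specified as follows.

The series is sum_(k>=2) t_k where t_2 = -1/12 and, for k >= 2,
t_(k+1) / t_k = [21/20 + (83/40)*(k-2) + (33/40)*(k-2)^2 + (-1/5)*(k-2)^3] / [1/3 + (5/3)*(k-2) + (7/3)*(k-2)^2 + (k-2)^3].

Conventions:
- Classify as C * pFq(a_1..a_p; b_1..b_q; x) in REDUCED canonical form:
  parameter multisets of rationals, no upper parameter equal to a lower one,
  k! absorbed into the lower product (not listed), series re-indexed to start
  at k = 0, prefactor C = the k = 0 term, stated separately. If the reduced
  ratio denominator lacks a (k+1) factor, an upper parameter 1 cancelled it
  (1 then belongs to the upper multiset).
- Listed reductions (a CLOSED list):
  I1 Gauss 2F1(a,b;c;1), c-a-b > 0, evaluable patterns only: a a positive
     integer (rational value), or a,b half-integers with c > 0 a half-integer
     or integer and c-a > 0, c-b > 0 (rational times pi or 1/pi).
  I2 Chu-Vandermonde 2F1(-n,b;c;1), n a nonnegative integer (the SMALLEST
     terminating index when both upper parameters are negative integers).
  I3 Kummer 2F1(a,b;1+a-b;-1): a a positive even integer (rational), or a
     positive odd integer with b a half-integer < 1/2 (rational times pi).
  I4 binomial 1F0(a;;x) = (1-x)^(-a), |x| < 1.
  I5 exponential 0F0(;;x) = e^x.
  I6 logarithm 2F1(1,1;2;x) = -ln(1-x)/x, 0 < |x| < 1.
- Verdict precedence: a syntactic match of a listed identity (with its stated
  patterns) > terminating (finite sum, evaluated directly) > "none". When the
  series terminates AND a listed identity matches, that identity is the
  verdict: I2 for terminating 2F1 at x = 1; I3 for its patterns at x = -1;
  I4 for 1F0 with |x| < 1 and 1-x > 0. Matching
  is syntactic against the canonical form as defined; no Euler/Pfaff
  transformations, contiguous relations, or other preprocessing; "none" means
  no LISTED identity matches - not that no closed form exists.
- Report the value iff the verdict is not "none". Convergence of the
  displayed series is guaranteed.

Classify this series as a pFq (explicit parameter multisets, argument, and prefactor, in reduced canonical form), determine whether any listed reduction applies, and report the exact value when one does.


The series (x = -1/5) is 2F1: upper {-6, 7/8}, lower {1/3}, prefactor -1/12. Verdict: terminating - the sum ends at index 6 because -6 is a negative integer; exact evaluation follows. Sum: -3791292752711/6291456000000.

First insight: t_0 = -1/12 here, and the parameter 1 appears in both the upper and lower lists and cancels.
Consecutive-term ratio: r(k) = (-1/5) * (k-6) (k+7/8) / [(k+1/3) (k+1)] - poly over poly, x = (-1/5) from leading terms; C = -1/12 at k = 0.


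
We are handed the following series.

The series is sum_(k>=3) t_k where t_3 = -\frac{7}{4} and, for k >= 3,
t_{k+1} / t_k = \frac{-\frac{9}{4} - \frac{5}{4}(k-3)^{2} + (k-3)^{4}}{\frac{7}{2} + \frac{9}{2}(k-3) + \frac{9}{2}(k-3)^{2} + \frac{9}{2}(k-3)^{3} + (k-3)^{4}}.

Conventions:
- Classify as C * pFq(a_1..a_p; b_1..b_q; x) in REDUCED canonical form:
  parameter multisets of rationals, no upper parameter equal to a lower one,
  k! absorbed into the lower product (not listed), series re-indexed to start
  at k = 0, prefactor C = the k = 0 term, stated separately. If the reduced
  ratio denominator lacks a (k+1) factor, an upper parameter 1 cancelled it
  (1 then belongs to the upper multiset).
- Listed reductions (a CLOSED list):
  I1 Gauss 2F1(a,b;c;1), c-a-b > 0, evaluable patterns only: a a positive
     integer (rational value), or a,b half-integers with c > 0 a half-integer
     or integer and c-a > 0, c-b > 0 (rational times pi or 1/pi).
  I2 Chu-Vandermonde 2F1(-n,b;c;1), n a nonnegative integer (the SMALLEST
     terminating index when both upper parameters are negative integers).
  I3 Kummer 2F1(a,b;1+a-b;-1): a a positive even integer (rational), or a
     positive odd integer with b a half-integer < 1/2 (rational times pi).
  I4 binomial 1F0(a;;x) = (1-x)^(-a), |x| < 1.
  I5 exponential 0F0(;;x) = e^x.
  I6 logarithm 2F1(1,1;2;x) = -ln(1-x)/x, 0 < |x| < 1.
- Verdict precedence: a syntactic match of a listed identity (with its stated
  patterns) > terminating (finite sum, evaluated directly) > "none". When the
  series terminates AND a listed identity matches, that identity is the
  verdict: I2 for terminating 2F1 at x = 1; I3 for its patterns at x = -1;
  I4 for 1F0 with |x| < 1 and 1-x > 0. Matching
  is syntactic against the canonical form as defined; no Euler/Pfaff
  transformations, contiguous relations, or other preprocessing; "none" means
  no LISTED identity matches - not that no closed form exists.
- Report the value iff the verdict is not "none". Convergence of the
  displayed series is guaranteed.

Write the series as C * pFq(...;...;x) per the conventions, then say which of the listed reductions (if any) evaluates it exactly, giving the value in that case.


This is -\frac{7}{4} * 2F1(-\frac{3}{2}, \frac{3}{2}; \frac{7}{2}; 1) in reduced canonical form. Verdict: the half-integer Gauss pattern (I1) matches (x = 1; upper {-\frac{3}{2}, \frac{3}{2}} half-integers, c = \frac{7}{2} in the evaluable pattern). Hence: \left(-\frac{525}{2048}\right) \cdot \pi.

Structural cue: t_0 being -\frac{7}{4}, the expanded ratio factors over Q; prefactor -7/4, roots give parameters.
Step ratio: r(k) = 1 * (k-\frac{3}{2}) (k+\frac{3}{2}) / [(k+\frac{7}{2}) (k+1)] ; factor over Q: parameters, x = 1, and C = -\frac{7}{4}.


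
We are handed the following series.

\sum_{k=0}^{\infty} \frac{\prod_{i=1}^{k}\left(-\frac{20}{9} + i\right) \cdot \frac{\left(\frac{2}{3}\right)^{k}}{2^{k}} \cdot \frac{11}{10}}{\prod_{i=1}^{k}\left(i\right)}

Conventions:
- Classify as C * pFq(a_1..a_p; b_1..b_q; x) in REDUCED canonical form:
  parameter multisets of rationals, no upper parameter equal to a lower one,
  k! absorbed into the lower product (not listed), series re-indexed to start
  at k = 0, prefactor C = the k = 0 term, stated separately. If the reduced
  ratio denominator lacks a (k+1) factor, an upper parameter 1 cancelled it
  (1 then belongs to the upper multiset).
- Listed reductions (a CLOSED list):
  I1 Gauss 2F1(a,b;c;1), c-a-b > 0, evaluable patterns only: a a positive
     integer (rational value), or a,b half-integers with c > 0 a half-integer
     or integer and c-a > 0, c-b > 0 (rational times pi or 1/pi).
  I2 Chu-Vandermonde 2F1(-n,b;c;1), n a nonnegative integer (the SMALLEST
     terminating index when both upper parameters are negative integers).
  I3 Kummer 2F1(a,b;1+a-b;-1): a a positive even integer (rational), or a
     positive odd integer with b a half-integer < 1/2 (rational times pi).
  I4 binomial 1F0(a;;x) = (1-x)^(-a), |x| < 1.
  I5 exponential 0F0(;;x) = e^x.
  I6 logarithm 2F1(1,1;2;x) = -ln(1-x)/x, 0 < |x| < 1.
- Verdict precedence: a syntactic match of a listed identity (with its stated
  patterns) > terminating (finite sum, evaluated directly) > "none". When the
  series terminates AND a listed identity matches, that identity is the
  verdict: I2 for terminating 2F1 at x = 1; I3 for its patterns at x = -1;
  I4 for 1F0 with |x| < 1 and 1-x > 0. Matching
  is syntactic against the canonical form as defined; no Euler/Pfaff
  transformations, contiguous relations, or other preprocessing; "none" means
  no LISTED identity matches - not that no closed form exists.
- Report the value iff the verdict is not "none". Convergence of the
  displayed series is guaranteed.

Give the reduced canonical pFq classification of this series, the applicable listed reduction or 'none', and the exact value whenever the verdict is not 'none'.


First insight: t_0 = \frac{11}{10} here, and the two k-th powers (C = 11/10, x = 1/3) combine into one argument.
Consecutive-term ratio: r(k) = \frac{1}{3} * (k-\frac{11}{9}) / [(k+1)] ; factor over Q: parameters, x = \frac{1}{3}, and C = \frac{11}{10}.

Reduced: x = \frac{1}{3}, 1F0, upper = {-\frac{11}{9}}, lower = {-}, C = \frac{11}{10}. Verdict: the I4 binomial reduction matches (the 1F0 binomial series: exponent 11/9, x = \frac{1}{3}). Exact value: \frac{11}{10} \cdot \left(\frac{2}{3}\right)^{\frac{11}{9}}.


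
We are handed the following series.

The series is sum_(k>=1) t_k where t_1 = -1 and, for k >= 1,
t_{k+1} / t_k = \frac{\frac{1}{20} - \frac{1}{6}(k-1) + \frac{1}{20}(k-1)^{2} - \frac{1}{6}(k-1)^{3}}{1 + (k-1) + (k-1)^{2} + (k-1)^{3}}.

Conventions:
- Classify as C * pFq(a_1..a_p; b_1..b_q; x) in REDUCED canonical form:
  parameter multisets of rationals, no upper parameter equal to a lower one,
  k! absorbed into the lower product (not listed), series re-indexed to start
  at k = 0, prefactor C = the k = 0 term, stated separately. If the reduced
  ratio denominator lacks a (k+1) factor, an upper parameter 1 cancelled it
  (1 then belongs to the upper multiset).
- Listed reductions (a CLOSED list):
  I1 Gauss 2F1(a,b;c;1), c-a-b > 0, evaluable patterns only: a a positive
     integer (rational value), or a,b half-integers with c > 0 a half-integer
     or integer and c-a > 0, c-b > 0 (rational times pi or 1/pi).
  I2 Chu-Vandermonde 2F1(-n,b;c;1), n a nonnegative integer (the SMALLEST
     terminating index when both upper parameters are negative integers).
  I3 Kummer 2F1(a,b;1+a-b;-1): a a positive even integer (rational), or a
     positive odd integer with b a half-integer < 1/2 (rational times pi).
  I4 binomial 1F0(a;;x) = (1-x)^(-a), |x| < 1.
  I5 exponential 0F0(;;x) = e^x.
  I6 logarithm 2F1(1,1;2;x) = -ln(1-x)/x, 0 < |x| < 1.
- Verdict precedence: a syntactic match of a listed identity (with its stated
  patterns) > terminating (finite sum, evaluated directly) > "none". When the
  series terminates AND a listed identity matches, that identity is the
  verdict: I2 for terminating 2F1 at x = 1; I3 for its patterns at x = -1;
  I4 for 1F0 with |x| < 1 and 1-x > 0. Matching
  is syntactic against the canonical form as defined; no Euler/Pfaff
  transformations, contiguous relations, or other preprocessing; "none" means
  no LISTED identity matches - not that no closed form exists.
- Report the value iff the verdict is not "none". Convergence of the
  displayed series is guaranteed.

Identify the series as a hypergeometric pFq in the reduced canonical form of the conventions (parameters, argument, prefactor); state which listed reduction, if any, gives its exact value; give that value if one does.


This is -1 * 1F0(-\frac{3}{10}; -; -\frac{1}{6}) in reduced canonical form. Verdict: the I4 binomial reduction fires (the 1F0 binomial series: exponent 3/10, x = -\frac{1}{6}). Its exact value is \left(-1\right) \cdot \left(\frac{7}{6}\right)^{\frac{3}{10}}.

The tell: t_0 = -1 here, and the ratio is unreduced: k^2 + 1 divides both sides (C = -1, x = -1/6).
Step ratio: r(k) = -\frac{1}{6} * (k-\frac{3}{10}) / [(k+1)] ; factor over Q: parameters, x = -\frac{1}{6}, and C = -1.


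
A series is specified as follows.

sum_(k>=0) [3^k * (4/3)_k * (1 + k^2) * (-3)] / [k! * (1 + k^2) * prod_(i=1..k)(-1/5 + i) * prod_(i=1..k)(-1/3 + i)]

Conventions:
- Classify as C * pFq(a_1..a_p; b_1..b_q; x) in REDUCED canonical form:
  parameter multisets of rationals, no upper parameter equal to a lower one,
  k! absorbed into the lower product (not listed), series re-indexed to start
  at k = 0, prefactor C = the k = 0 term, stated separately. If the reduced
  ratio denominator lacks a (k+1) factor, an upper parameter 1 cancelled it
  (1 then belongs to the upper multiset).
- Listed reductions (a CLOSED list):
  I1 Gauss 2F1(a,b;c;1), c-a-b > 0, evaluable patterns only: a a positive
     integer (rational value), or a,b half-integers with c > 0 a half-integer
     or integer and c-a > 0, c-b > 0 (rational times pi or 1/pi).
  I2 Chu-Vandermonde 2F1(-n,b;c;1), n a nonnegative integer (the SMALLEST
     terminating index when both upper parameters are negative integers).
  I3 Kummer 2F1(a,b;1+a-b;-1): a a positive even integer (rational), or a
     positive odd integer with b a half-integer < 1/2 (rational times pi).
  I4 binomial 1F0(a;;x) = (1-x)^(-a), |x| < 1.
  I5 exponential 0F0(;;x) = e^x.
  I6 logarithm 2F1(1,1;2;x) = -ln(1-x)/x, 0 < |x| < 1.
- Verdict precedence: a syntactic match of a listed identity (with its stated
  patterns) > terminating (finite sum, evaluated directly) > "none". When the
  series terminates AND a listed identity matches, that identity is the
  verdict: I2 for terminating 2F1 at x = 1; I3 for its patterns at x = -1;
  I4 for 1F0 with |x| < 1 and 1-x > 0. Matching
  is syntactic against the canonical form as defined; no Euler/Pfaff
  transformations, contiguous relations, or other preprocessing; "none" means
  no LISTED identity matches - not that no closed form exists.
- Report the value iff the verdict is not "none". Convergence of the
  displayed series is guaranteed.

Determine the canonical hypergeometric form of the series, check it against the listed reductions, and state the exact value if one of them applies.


At argument 3: a 1F2 with upper {4/3}, lower {2/3, 4/5}, scaled by C = -3. Verdict: none. No listed pattern accepts 1F2(4/3; 2/3, 4/5; 3).

First insight: from the first term -3: the lower running product (C = -3) is a rising factorial.
Step ratio: r(k) = 3 * (k+4/3) / [(k+2/3) (k+4/5) (k+1)] - rational; roots negated = parameters, x = 3, C = -3.


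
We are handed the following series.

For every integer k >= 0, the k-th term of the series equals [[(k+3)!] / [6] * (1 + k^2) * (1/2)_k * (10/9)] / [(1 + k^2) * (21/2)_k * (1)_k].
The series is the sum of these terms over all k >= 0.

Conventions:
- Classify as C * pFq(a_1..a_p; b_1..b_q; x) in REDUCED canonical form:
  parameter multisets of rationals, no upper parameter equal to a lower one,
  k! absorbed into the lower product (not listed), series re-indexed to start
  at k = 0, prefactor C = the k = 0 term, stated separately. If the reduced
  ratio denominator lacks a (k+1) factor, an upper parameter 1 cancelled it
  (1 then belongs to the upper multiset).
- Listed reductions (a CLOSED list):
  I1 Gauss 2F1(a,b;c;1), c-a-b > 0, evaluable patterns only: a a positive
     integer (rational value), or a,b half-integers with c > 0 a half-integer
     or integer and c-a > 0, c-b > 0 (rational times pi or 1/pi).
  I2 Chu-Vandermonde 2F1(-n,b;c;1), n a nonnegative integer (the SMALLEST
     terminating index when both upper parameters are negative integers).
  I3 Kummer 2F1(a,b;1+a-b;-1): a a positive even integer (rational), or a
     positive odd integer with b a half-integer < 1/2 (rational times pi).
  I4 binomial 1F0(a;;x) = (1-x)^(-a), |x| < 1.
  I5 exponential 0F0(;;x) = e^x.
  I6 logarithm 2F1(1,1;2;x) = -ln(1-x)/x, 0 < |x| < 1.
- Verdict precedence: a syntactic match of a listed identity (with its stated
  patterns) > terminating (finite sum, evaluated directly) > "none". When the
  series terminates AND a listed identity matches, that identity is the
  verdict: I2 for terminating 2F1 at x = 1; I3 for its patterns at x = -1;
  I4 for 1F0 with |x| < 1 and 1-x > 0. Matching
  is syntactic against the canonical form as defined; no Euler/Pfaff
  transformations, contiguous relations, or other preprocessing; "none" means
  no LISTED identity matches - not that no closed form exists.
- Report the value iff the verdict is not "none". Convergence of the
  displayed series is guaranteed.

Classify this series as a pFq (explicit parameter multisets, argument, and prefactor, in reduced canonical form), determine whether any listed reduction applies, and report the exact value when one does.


Classification (C = 10/9): 2F1 with upper {1/2, 4}, lower {21/2}, argument x = 1. Verdict: Gauss (I1, integer-parameter pattern) applies (x = 1: the Gamma ratio telescopes since c-a-b = 6 > 0 and a = 4 in Z>0). Value: 104975/72576.

Structural cue: from the first term 10/9: the factorial ratio (prefactor 10/9) (k+a-1)!/(a-1)! is a rising factorial (a)_k.
Consecutive-term ratio: r(k) = 1 * (k+1/2) (k+4) / [(k+21/2) (k+1)] - poly over poly, x = 1 from leading terms; C = 10/9 at k = 0.


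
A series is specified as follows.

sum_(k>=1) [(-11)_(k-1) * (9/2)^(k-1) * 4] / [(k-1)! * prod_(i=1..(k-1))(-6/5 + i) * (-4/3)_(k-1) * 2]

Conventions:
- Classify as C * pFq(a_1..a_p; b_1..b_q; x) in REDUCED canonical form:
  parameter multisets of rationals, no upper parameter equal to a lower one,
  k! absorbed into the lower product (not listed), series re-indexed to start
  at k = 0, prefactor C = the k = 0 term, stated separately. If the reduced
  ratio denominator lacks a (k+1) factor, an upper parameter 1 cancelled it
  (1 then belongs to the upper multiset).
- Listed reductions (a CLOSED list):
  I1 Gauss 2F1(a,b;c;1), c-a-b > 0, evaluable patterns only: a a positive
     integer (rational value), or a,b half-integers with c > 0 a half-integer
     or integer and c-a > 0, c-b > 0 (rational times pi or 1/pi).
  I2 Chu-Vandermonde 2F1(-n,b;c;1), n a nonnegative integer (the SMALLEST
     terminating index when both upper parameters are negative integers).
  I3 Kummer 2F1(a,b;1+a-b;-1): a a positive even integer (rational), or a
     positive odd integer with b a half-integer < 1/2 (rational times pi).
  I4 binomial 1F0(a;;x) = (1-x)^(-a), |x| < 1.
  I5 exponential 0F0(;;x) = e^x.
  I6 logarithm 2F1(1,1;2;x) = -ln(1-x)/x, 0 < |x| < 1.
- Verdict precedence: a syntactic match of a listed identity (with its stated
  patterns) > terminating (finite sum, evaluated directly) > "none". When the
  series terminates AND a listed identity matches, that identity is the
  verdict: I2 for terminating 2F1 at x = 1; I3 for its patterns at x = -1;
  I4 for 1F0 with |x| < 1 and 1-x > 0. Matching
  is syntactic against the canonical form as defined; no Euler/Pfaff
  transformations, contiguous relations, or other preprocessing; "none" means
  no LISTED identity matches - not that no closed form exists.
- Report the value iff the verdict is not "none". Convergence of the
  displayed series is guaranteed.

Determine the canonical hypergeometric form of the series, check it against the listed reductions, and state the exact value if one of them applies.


Reduced: x = 9/2, 1F2, upper = {-11}, lower = {-4/3, -1/5}, C = 2. Verdict: terminating - upper -11 stops the sum at k = 11; the 12 terms are added exactly. Its exact value is -164230941766097428937006447/5081100510902242770944.

Structural cue: from the first term 2: the lower running product (C = 2, x = 9/2) is a rising factorial.
Adjacent-term ratio: r(k) = (9/2) * (k-11) / [(k-4/3) (k-1/5) (k+1)] - poly over poly, x = (9/2) from leading terms; C = 2 at k = 0.
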